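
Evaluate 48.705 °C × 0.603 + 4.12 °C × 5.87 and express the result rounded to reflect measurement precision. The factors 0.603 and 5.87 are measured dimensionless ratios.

48.705 × 0.603 = 29.369115 → 29.4 °C (3 s.f., last digit at the 10^-1 place).
4.12 × 5.87 = 24.1844 → 24.2 °C (3 s.f., last digit at the 10^-1 place).
Sum: 53.553515 °C; keep the coarser place, 10^-1.
Result: 53.6 °C.

53.6 °C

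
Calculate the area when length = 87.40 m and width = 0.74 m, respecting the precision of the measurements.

65 m²

area = 87.40 m × 0.74 m = 64.676 m².
87.40 has 4 significant figures; 0.74 has 2.
Division/multiplication keeps the fewest: 2 significant figures.
Rounded: 65 m².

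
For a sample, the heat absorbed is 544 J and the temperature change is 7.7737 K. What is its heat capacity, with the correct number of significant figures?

70.0 J/K

heat capacity = 544 J ÷ 7.7737 K = 69.9795464193… J/K.
544 has 3 significant figures; 7.7737 has 5.
Division/multiplication keeps the fewest: 3 significant figures.
Rounded: 70.0 J/K.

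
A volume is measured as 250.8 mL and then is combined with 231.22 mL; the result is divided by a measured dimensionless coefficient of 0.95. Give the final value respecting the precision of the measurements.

250.8 mL + 231.22 mL = 482.02 mL; the sum is limited to 1 decimal place (4 s.f.).
Carrying full precision, 482.02 ÷ 0.95 = 507.389473684… mL; 0.95 has 2 s.f., so the result keeps min(4, 2) = 2 s.f.
Rounded to 2 significant figures: 5.1 × 10² mL.

5.1 × 10² mL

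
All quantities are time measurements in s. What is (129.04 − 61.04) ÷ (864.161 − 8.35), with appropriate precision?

129.04 − 61.04 = 68.00, limited to 2 d.p. → 4 s.f.; 864.161 − 8.35 = 855.811, limited to 2 d.p. → 5 s.f.
Carrying full precision, 68.00 ÷ 855.811 = 0.0794567959514…; keep min(4, 5) = 4 s.f.
Rounded to 4 significant figures: 0.07946.

0.07946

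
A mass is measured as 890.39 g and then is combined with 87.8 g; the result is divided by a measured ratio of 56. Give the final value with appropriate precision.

890.39 g + 87.8 g = 978.19 g; the sum is limited to 1 decimal place (4 s.f.).
Carrying full precision, 978.19 ÷ 56 = 17.4676785714… g; 56 has 2 s.f., so the result keeps min(4, 2) = 2 s.f.
Rounded to 2 significant figures: 17 g.

17 g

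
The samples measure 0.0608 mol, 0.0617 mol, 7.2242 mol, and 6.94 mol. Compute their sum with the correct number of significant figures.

14.29 mol

0.0608 mol + 0.0617 mol + 7.2242 mol + 6.94 mol = 14.2867 mol.
Addition/subtraction keeps the fewest decimal places: 0.0608 → 4 decimal places, 0.0617 → 4 decimal places, 7.2242 → 4 decimal places, 6.94 → 2 decimal places; limit is 2.
Rounded to 2 decimal places: 14.29 mol.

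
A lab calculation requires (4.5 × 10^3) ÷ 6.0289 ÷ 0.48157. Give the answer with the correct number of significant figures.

(4.5 × 10^3) ÷ 6.0289 ÷ 0.48157 = 1549.94043815…
Multiplication/division keeps the fewest significant figures: 4.5 × 10^3 → 2 s.f., 6.0289 → 5 s.f., 0.48157 → 5 s.f.; limit is 2.
Rounded to 2 significant figures: 1.5 × 10^3.

1.5 × 10^3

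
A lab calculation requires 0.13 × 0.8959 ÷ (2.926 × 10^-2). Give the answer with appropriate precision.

0.13 × 0.8959 ÷ (2.926 × 10^-2) = 3.98041695147…
Multiplication/division keeps the fewest significant figures: 0.13 → 2 s.f., 0.8959 → 4 s.f., 2.926 × 10^-2 → 4 s.f.; limit is 2.
Rounded to 2 significant figures: 4.0.

4.0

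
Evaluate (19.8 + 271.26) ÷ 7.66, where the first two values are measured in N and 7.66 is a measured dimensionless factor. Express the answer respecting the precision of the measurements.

19.8 N + 271.26 N = 291.06 N; the sum is limited to 1 decimal place (4 s.f.).
Carrying full precision, 291.06 ÷ 7.66 = 37.9973890339… N; 7.66 has 3 s.f., so the result keeps min(4, 3) = 3 s.f.
Rounded to 3 significant figures: 38.0 N.

38.0 N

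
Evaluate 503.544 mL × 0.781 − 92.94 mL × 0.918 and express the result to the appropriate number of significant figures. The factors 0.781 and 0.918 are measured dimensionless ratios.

3.08 × 10^2 mL

503.544 × 0.781 = 393.267864 → 393 mL (3 s.f., last digit at the 10^0 place).
92.94 × 0.918 = 85.31892 → 85.3 mL (3 s.f., last digit at the 10^-1 place).
Difference: 307.948944 mL; keep the coarser place, 10^0.
Result: 3.08 × 10^2 mL.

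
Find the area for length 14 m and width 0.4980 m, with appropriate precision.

7.0 m²

area = 14 m × 0.4980 m = 6.972 m².
14 has 2 significant figures; 0.4980 has 4.
Division/multiplication keeps the fewest: 2 significant figures.
Rounded: 7.0 m².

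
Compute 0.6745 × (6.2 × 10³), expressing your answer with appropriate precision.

0.6745 × (6.2 × 10³) = 4181.9
Multiplication/division keeps the fewest significant figures: 0.6745 → 4 s.f., 6.2 × 10³ → 2 s.f.; limit is 2.
Rounded to 2 significant figures: 4.2 × 10³.

4.2 × 10³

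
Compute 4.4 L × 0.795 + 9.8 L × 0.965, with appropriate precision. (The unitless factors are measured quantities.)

4.4 × 0.795 = 3.498 → 3.5 L (2 s.f., last digit at the 10^-1 place).
9.8 × 0.965 = 9.457 → 9.5 L (2 s.f., last digit at the 10^-1 place).
Sum: 12.955 L; keep the coarser place, 10^-1.
Result: 13.0 L.

13.0 L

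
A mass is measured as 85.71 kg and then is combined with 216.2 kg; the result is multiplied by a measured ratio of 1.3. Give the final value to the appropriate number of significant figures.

3.9 × 10² kg

85.71 kg + 216.2 kg = 301.91 kg; the sum is limited to 1 decimal place (4 s.f.).
Carrying full precision, 301.91 × 1.3 = 392.483 kg; 1.3 has 2 s.f., so the result keeps min(4, 2) = 2 s.f.
Rounded to 2 significant figures: 3.9 × 10² kg.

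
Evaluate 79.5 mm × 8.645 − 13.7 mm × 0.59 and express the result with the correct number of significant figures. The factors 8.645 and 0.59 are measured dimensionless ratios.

679 mm

79.5 × 8.645 = 687.2775 → 687 mm (3 s.f., last digit at the 10^0 place).
13.7 × 0.59 = 8.083 → 8.1 mm (2 s.f., last digit at the 10^-1 place).
Difference: 679.1945 mm; keep the coarser place, 10^0.
Result: 679 mm.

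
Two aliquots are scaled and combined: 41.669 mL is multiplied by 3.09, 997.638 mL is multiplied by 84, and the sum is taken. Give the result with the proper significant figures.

41.669 × 3.09 = 128.75721 → 129 mL (3 s.f., last digit at the 10^0 place).
997.638 × 84 = 83801.592 → 8.4 × 10⁴ mL (2 s.f., last digit at the 10^3 place).
Sum: 83930.34921 mL; keep the coarser place, 10^3.
Result: 8.4 × 10⁴ mL.

8.4 × 10⁴ mL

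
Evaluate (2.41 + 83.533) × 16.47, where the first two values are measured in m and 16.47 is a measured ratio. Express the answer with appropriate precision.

1415 m

2.41 m + 83.533 m = 85.943 m; the sum is limited to 2 decimal places (4 s.f.).
Carrying full precision, 85.943 × 16.47 = 1415.48121 m; 16.47 has 4 s.f., so the result keeps min(4, 4) = 4 s.f.
Rounded to 4 significant figures: 1415 m.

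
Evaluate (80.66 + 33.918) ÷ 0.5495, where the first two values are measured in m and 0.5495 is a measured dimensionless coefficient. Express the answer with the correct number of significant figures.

80.66 m + 33.918 m = 114.578 m; the sum is limited to 2 decimal places (5 s.f.).
Carrying full precision, 114.578 ÷ 0.5495 = 208.513193813… m; 0.5495 has 4 s.f., so the result keeps min(5, 4) = 4 s.f.
Rounded to 4 significant figures: 2.085 × 10^2 m.

2.085 × 10^2 m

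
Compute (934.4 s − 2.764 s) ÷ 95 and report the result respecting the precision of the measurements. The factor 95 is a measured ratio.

9.8 s

934.4 s − 2.764 s = 931.636 s; the difference is limited to 1 decimal place (4 s.f.).
Carrying full precision, 931.636 ÷ 95 = 9.80669473684… s; 95 has 2 s.f., so the result keeps min(4, 2) = 2 s.f.
Rounded to 2 significant figures: 9.8 s.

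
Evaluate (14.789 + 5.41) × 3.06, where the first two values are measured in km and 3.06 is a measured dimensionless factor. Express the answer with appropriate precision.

14.789 km + 5.41 km = 20.199 km; the sum is limited to 2 decimal places (4 s.f.).
Carrying full precision, 20.199 × 3.06 = 61.80894 km; 3.06 has 3 s.f., so the result keeps min(4, 3) = 3 s.f.
Rounded to 3 significant figures: 61.8 km.

61.8 km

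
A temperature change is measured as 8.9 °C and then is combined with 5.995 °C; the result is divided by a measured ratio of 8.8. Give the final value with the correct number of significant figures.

1.7 °C

8.9 °C + 5.995 °C = 14.895 °C; the sum is limited to 1 decimal place (3 s.f.).
Carrying full precision, 14.895 ÷ 8.8 = 1.69261363636… °C; 8.8 has 2 s.f., so the result keeps min(3, 2) = 2 s.f.
Rounded to 2 significant figures: 1.7 °C.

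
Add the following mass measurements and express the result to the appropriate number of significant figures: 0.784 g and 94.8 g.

0.784 g + 94.8 g = 95.584 g.
Addition/subtraction keeps the fewest decimal places: 0.784 → 3 decimal places, 94.8 → 1 decimal place; limit is 1.
Rounded to 1 decimal place: 95.6 g.

95.6 g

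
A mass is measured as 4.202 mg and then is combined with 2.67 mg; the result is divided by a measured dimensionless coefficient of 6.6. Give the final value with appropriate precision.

1.0 mg

4.202 mg + 2.67 mg = 6.872 mg; the sum is limited to 2 decimal places (3 s.f.).
Carrying full precision, 6.872 ÷ 6.6 = 1.04121212121… mg; 6.6 has 2 s.f., so the result keeps min(3, 2) = 2 s.f.
Rounded to 2 significant figures: 1.0 mg.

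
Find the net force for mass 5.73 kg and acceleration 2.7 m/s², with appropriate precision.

net force = 5.73 kg × 2.7 m/s² = 15.471 N.
5.73 has 3 significant figures; 2.7 has 2.
Division/multiplication keeps the fewest: 2 significant figures.
Rounded: 15 N.

15 N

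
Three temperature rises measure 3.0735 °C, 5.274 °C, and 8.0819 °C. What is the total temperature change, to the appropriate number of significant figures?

3.0735 °C + 5.274 °C + 8.0819 °C = 16.4294 °C.
Addition/subtraction keeps the fewest decimal places: 3.0735 → 4 decimal places, 5.274 → 3 decimal places, 8.0819 → 4 decimal places; limit is 3.
Rounded to 3 decimal places: 16.429 °C.

16.429 °C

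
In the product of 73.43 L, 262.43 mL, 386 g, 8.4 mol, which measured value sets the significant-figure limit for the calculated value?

8.4 mol

73.43 L → 4 s.f.; 262.43 mL → 5 s.f.; 386 g → 3 s.f.; 8.4 mol → 2 s.f.
The fewest is 2 significant figures, from 8.4 mol.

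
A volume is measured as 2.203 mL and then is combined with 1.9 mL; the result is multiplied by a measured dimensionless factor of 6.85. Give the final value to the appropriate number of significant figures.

28 mL

2.203 mL + 1.9 mL = 4.103 mL; the sum is limited to 1 decimal place (2 s.f.).
Carrying full precision, 4.103 × 6.85 = 28.10555 mL; 6.85 has 3 s.f., so the result keeps min(2, 3) = 2 s.f.
Rounded to 2 significant figures: 28 mL.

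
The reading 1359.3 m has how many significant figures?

5

1359.3: every digit is nonzero and significant.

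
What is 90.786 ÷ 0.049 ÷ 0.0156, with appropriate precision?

90.786 ÷ 0.049 ÷ 0.0156 = 118767.660911…
Multiplication/division keeps the fewest significant figures: 90.786 → 5 s.f., 0.049 → 2 s.f., 0.0156 → 3 s.f.; limit is 2.
Rounded to 2 significant figures: 1.2 × 10⁵.

1.2 × 10⁵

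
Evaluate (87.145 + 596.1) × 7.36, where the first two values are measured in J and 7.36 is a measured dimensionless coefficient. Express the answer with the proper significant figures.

5.03 × 10^3 J

87.145 J + 596.1 J = 683.245 J; the sum is limited to 1 decimal place (4 s.f.).
Carrying full precision, 683.245 × 7.36 = 5028.6832 J; 7.36 has 3 s.f., so the result keeps min(4, 3) = 3 s.f.
Rounded to 3 significant figures: 5.03 × 10^3 J.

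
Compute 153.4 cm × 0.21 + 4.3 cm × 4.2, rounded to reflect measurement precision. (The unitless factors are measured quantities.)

5.0 × 10^1 cm

153.4 × 0.21 = 32.214 → 32 cm (2 s.f., last digit at the 10^0 place).
4.3 × 4.2 = 18.06 → 18 cm (2 s.f., last digit at the 10^0 place).
Sum: 50.274 cm; keep the coarser place, 10^0.
Result: 5.0 × 10^1 cm.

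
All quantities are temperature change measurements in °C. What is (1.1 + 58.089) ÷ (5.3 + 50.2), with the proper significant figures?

1.07

1.1 + 58.089 = 59.189, limited to 1 d.p. → 3 s.f.; 5.3 + 50.2 = 55.5, limited to 1 d.p. → 3 s.f.
Carrying full precision, 59.189 ÷ 55.5 = 1.06646846847…; keep min(3, 3) = 3 s.f.
Rounded to 3 significant figures: 1.07.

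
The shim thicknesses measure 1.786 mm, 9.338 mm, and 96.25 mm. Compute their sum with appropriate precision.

1.786 mm + 9.338 mm + 96.25 mm = 107.374 mm.
Addition/subtraction keeps the fewest decimal places: 1.786 → 3 decimal places, 9.338 → 3 decimal places, 96.25 → 2 decimal places; limit is 2.
Rounded to 2 decimal places: 1.0737 × 10² mm.

1.0737 × 10² mm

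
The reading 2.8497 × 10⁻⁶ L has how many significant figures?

2.8497 × 10⁻⁶: in scientific notation every digit of the coefficient is significant.

5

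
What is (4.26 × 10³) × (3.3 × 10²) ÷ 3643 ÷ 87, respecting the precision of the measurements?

4.4

(4.26 × 10³) × (3.3 × 10²) ÷ 3643 ÷ 87 = 4.43552585497…
Multiplication/division keeps the fewest significant figures: 4.26 × 10³ → 3 s.f., 3.3 × 10² → 2 s.f., 3643 → 4 s.f., 87 → 2 s.f.; limit is 2.
Rounded to 2 significant figures: 4.4.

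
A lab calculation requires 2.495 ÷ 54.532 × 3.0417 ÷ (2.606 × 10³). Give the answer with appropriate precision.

5.340 × 10⁻⁵

2.495 ÷ 54.532 × 3.0417 ÷ (2.606 × 10³) = 0.0000534024387182…
Multiplication/division keeps the fewest significant figures: 2.495 → 4 s.f., 54.532 → 5 s.f., 3.0417 → 5 s.f., 2.606 × 10³ → 4 s.f.; limit is 4.
Rounded to 4 significant figures: 5.340 × 10⁻⁵.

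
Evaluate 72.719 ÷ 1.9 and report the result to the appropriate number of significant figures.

72.719 ÷ 1.9 = 38.2731578947…
Multiplication/division keeps the fewest significant figures: 72.719 → 5 s.f., 1.9 → 2 s.f.; limit is 2.
Rounded to 2 significant figures: 38.

38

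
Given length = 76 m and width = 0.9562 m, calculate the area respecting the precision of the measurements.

area = 76 m × 0.9562 m = 72.6712 m².
76 has 2 significant figures; 0.9562 has 4.
Division/multiplication keeps the fewest: 2 significant figures.
Rounded: 73 m².

73 m²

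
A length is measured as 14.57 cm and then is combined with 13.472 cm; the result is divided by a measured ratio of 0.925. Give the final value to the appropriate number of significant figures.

14.57 cm + 13.472 cm = 28.042 cm; the sum is limited to 2 decimal places (4 s.f.).
Carrying full precision, 28.042 ÷ 0.925 = 30.3156756757… cm; 0.925 has 3 s.f., so the result keeps min(4, 3) = 3 s.f.
Rounded to 3 significant figures: 30.3 cm.

30.3 cm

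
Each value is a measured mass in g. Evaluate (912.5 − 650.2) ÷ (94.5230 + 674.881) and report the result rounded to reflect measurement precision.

0.3409

912.5 − 650.2 = 262.3, limited to 1 d.p. → 4 s.f.; 94.5230 + 674.881 = 769.4040, limited to 3 d.p. → 6 s.f.
Carrying full precision, 262.3 ÷ 769.4040 = 0.340913226341…; keep min(4, 6) = 4 s.f.
Rounded to 4 significant figures: 0.3409.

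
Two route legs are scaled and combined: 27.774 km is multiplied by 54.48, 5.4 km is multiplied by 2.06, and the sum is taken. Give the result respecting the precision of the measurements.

27.774 × 54.48 = 1513.12752 → 1513 km (4 s.f., last digit at the 10^0 place).
5.4 × 2.06 = 11.124 → 11 km (2 s.f., last digit at the 10^0 place).
Sum: 1524.25152 km; keep the coarser place, 10^0.
Result: 1524 km.

1524 km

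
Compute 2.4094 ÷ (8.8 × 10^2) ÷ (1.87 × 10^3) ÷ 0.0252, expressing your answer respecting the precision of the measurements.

2.4094 ÷ (8.8 × 10^2) ÷ (1.87 × 10^3) ÷ 0.0252 = 0.0000581010641171…
Multiplication/division keeps the fewest significant figures: 2.4094 → 5 s.f., 8.8 × 10^2 → 2 s.f., 1.87 × 10^3 → 3 s.f., 0.0252 → 3 s.f.; limit is 2.
Rounded to 2 significant figures: 5.8 × 10^-5.

5.8 × 10^-5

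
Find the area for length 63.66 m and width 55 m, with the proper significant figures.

area = 63.66 m × 55 m = 3501.3 m².
63.66 has 4 significant figures; 55 has 2.
Division/multiplication keeps the fewest: 2 significant figures.
Rounded: 3.5 × 10^3 m².

3.5 × 10^3 m²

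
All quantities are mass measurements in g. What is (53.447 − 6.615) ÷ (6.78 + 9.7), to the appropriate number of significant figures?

2.84

53.447 − 6.615 = 46.832, limited to 3 d.p. → 5 s.f.; 6.78 + 9.7 = 16.48, limited to 1 d.p. → 3 s.f.
Carrying full precision, 46.832 ÷ 16.48 = 2.84174757282…; keep min(5, 3) = 3 s.f.
Rounded to 3 significant figures: 2.84.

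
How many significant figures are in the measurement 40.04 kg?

40.04: zeros between nonzero digits are significant.

4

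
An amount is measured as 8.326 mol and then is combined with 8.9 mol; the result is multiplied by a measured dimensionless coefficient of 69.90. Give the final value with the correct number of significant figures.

1.20 × 10^3 mol

8.326 mol + 8.9 mol = 17.226 mol; the sum is limited to 1 decimal place (3 s.f.).
Carrying full precision, 17.226 × 69.90 = 1204.0974 mol; 69.90 has 4 s.f., so the result keeps min(3, 4) = 3 s.f.
Rounded to 3 significant figures: 1.20 × 10^3 mol.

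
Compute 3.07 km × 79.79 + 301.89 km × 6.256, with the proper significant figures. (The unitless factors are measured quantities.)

3.07 × 79.79 = 244.9553 → 245 km (3 s.f., last digit at the 10^0 place).
301.89 × 6.256 = 1888.62384 → 1889 km (4 s.f., last digit at the 10^0 place).
Sum: 2133.57914 km; keep the coarser place, 10^0.
Result: 2.134 × 10^3 km.

2.134 × 10^3 km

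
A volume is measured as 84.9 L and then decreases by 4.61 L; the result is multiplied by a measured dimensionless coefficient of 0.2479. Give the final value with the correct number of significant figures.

84.9 L − 4.61 L = 80.29 L; the difference is limited to 1 decimal place (3 s.f.).
Carrying full precision, 80.29 × 0.2479 = 19.903891 L; 0.2479 has 4 s.f., so the result keeps min(3, 4) = 3 s.f.
Rounded to 3 significant figures: 19.9 L.

19.9 L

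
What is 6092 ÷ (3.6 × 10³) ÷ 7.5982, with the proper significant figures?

2.2 × 10⁻¹

6092 ÷ (3.6 × 10³) ÷ 7.5982 = 0.222713566663…
Multiplication/division keeps the fewest significant figures: 6092 → 4 s.f., 3.6 × 10³ → 2 s.f., 7.5982 → 5 s.f.; limit is 2.
Rounded to 2 significant figures: 2.2 × 10⁻¹.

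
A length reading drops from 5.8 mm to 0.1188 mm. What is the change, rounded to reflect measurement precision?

5.7 mm

5.8 mm − 0.1188 mm = 5.6812 mm.
Addition/subtraction keeps the fewest decimal places: 5.8 → 1 decimal place, 0.1188 → 4 decimal places; limit is 1.
Rounded to 1 decimal place: 5.7 mm.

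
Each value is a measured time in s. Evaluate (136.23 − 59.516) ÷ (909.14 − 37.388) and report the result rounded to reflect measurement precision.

0.08800

136.23 − 59.516 = 76.714, limited to 2 d.p. → 4 s.f.; 909.14 − 37.388 = 871.752, limited to 2 d.p. → 5 s.f.
Carrying full precision, 76.714 ÷ 871.752 = 0.0879997981077…; keep min(4, 5) = 4 s.f.
Rounded to 4 significant figures: 0.08800.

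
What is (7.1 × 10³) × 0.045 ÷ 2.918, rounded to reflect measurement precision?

1.1 × 10²

(7.1 × 10³) × 0.045 ÷ 2.918 = 109.49280329…
Multiplication/division keeps the fewest significant figures: 7.1 × 10³ → 2 s.f., 0.045 → 2 s.f., 2.918 → 4 s.f.; limit is 2.
Rounded to 2 significant figures: 1.1 × 10².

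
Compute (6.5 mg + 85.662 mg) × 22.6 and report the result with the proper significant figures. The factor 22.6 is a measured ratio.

6.5 mg + 85.662 mg = 92.162 mg; the sum is limited to 1 decimal place (3 s.f.).
Carrying full precision, 92.162 × 22.6 = 2082.8612 mg; 22.6 has 3 s.f., so the result keeps min(3, 3) = 3 s.f.
Rounded to 3 significant figures: 2.08 × 10³ mg.

2.08 × 10³ mg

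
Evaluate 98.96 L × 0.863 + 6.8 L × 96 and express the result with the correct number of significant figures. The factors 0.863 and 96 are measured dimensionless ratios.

7.4 × 10^2 L

98.96 × 0.863 = 85.40248 → 85.4 L (3 s.f., last digit at the 10^-1 place).
6.8 × 96 = 652.8 → 6.5 × 10^2 L (2 s.f., last digit at the 10^1 place).
Sum: 738.20248 L; keep the coarser place, 10^1.
Result: 7.4 × 10^2 L.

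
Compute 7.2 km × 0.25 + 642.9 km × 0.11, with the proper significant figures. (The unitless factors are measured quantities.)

73 km

7.2 × 0.25 = 1.8 → 1.8 km (2 s.f., last digit at the 10^-1 place).
642.9 × 0.11 = 70.719 → 71 km (2 s.f., last digit at the 10^0 place).
Sum: 72.519 km; keep the coarser place, 10^0.
Result: 73 km.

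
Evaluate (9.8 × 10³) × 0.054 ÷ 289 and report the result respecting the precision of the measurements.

(9.8 × 10³) × 0.054 ÷ 289 = 1.83114186851…
Multiplication/division keeps the fewest significant figures: 9.8 × 10³ → 2 s.f., 0.054 → 2 s.f., 289 → 3 s.f.; limit is 2.
Rounded to 2 significant figures: 1.8.

1.8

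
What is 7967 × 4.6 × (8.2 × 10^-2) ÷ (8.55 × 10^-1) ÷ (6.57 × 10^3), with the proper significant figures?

7967 × 4.6 × (8.2 × 10^-2) ÷ (8.55 × 10^-1) ÷ (6.57 × 10^3) = 0.534976884118…
Multiplication/division keeps the fewest significant figures: 7967 → 4 s.f., 4.6 → 2 s.f., 8.2 × 10^-2 → 2 s.f., 8.55 × 10^-1 → 3 s.f., 6.57 × 10^3 → 3 s.f.; limit is 2.
Rounded to 2 significant figures: 0.53.

0.53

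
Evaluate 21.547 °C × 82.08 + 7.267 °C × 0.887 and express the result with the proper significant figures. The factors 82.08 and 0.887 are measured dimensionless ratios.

1.775 × 10^3 °C

21.547 × 82.08 = 1768.57776 → 1769 °C (4 s.f., last digit at the 10^0 place).
7.267 × 0.887 = 6.445829 → 6.45 °C (3 s.f., last digit at the 10^-2 place).
Sum: 1775.023589 °C; keep the coarser place, 10^0.
Result: 1.775 × 10^3 °C.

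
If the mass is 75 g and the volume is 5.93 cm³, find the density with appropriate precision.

density = 75 g ÷ 5.93 cm³ = 12.6475548061… g/cm³.
75 has 2 significant figures; 5.93 has 3.
Division/multiplication keeps the fewest: 2 significant figures.
Rounded: 13 g/cm³.

13 g/cm³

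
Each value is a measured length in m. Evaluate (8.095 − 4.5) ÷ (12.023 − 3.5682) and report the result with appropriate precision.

0.43

8.095 − 4.5 = 3.595, limited to 1 d.p. → 2 s.f.; 12.023 − 3.5682 = 8.4548, limited to 3 d.p. → 4 s.f.
Carrying full precision, 3.595 ÷ 8.4548 = 0.425202251975…; keep min(2, 4) = 2 s.f.
Rounded to 2 significant figures: 0.43.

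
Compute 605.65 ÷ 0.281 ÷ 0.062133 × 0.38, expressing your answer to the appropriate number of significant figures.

1.3 × 10^4

605.65 ÷ 0.281 ÷ 0.062133 × 0.38 = 13181.8593944…
Multiplication/division keeps the fewest significant figures: 605.65 → 5 s.f., 0.281 → 3 s.f., 0.062133 → 5 s.f., 0.38 → 2 s.f.; limit is 2.
Rounded to 2 significant figures: 1.3 × 10^4.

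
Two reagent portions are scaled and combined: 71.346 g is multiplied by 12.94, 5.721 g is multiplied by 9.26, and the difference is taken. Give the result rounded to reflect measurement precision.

71.346 × 12.94 = 923.21724 → 923.2 g (4 s.f., last digit at the 10^-1 place).
5.721 × 9.26 = 52.97646 → 53.0 g (3 s.f., last digit at the 10^-1 place).
Difference: 870.24078 g; keep the coarser place, 10^-1.
Result: 870.2 g.

870.2 g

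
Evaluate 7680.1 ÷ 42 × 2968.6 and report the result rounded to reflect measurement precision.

5.4 × 10^5

7680.1 ÷ 42 × 2968.6 = 542836.782381…
Multiplication/division keeps the fewest significant figures: 7680.1 → 5 s.f., 42 → 2 s.f., 2968.6 → 5 s.f.; limit is 2.
Rounded to 2 significant figures: 5.4 × 10^5.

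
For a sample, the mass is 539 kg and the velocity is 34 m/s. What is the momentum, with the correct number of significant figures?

momentum = 539 kg × 34 m/s = 18326 kg·m/s.
539 has 3 significant figures; 34 has 2.
Division/multiplication keeps the fewest: 2 significant figures.
Rounded: 1.8 × 10⁴ kg·m/s.

1.8 × 10⁴ kg·m/s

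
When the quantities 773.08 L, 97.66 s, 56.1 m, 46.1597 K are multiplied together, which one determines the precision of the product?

56.1 m

773.08 L → 5 s.f.; 97.66 s → 4 s.f.; 56.1 m → 3 s.f.; 46.1597 K → 6 s.f.
The fewest is 3 significant figures, from 56.1 m.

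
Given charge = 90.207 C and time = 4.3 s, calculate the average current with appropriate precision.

average current = 90.207 C ÷ 4.3 s = 20.978372093… A.
90.207 has 5 significant figures; 4.3 has 2.
Division/multiplication keeps the fewest: 2 significant figures.
Rounded: 21 A.

21 A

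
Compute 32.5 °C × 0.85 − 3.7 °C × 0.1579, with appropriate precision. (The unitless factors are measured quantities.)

27 °C

32.5 × 0.85 = 27.625 → 28 °C (2 s.f., last digit at the 10^0 place).
3.7 × 0.1579 = 0.58423 → 0.58 °C (2 s.f., last digit at the 10^-2 place).
Difference: 27.04077 °C; keep the coarser place, 10^0.
Result: 27 °C.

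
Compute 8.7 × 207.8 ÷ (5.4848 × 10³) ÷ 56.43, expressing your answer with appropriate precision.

8.7 × 207.8 ÷ (5.4848 × 10³) ÷ 56.43 = 0.00584109069569…
Multiplication/division keeps the fewest significant figures: 8.7 → 2 s.f., 207.8 → 4 s.f., 5.4848 × 10³ → 5 s.f., 56.43 → 4 s.f.; limit is 2.
Rounded to 2 significant figures: 5.8 × 10⁻³.

5.8 × 10⁻³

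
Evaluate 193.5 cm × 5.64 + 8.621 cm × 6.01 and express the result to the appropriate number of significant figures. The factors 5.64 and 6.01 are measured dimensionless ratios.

193.5 × 5.64 = 1091.34 → 1.09 × 10^3 cm (3 s.f., last digit at the 10^1 place).
8.621 × 6.01 = 51.81221 → 51.8 cm (3 s.f., last digit at the 10^-1 place).
Sum: 1143.15221 cm; keep the coarser place, 10^1.
Result: 1.14 × 10^3 cm.

1.14 × 10^3 cm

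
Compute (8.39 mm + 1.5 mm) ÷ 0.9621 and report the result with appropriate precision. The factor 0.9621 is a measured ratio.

1.0 × 10¹ mm

8.39 mm + 1.5 mm = 9.89 mm; the sum is limited to 1 decimal place (2 s.f.).
Carrying full precision, 9.89 ÷ 0.9621 = 10.2795967155… mm; 0.9621 has 4 s.f., so the result keeps min(2, 4) = 2 s.f.
Rounded to 2 significant figures: 1.0 × 10¹ mm.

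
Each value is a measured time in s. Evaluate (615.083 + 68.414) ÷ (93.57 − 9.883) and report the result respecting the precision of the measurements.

615.083 + 68.414 = 683.497, limited to 3 d.p. → 6 s.f.; 93.57 − 9.883 = 83.687, limited to 2 d.p. → 4 s.f.
Carrying full precision, 683.497 ÷ 83.687 = 8.16730197044…; keep min(6, 4) = 4 s.f.
Rounded to 4 significant figures: 8.167.

8.167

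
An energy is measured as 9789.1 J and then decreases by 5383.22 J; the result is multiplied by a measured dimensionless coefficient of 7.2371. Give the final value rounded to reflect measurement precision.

31886 J

9789.1 J − 5383.22 J = 4405.88 J; the difference is limited to 1 decimal place (5 s.f.).
Carrying full precision, 4405.88 × 7.2371 = 31885.794148 J; 7.2371 has 5 s.f., so the result keeps min(5, 5) = 5 s.f.
Rounded to 5 significant figures: 31886 J.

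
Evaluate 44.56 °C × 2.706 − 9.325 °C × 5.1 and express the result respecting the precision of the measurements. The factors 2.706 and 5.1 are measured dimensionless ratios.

44.56 × 2.706 = 120.57936 → 1.206 × 10^2 °C (4 s.f., last digit at the 10^-1 place).
9.325 × 5.1 = 47.5575 → 48 °C (2 s.f., last digit at the 10^0 place).
Difference: 73.02186 °C; keep the coarser place, 10^0.
Result: 73 °C.

73 °C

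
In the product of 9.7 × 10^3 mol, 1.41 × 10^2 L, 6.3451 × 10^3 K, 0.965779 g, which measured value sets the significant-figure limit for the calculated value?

9.7 × 10^3 mol

9.7 × 10^3 mol → 2 s.f.; 1.41 × 10^2 L → 3 s.f.; 6.3451 × 10^3 K → 5 s.f.; 0.965779 g → 6 s.f.
The fewest is 2 significant figures, from 9.7 × 10^3 mol.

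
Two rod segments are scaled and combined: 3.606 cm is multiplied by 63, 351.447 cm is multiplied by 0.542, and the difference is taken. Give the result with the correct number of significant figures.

4 × 10¹ cm

3.606 × 63 = 227.178 → 2.3 × 10² cm (2 s.f., last digit at the 10^1 place).
351.447 × 0.542 = 190.484274 → 1.90 × 10² cm (3 s.f., last digit at the 10^0 place).
Difference: 36.693726 cm; keep the coarser place, 10^1.
Result: 4 × 10¹ cm.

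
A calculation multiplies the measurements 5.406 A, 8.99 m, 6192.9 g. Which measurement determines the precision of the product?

8.99 m

5.406 A → 4 s.f.; 8.99 m → 3 s.f.; 6192.9 g → 5 s.f.
The fewest is 3 significant figures, from 8.99 m.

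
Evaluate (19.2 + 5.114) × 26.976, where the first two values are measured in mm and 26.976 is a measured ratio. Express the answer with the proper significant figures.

656 mm

19.2 mm + 5.114 mm = 24.314 mm; the sum is limited to 1 decimal place (3 s.f.).
Carrying full precision, 24.314 × 26.976 = 655.894464 mm; 26.976 has 5 s.f., so the result keeps min(3, 5) = 3 s.f.
Rounded to 3 significant figures: 656 mm.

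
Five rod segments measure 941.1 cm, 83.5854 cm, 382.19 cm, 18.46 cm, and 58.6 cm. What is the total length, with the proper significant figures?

1483.9 cm

941.1 cm + 83.5854 cm + 382.19 cm + 18.46 cm + 58.6 cm = 1483.9354 cm.
Addition/subtraction keeps the fewest decimal places: 941.1 → 1 decimal place, 83.5854 → 4 decimal places, 382.19 → 2 decimal places, 18.46 → 2 decimal places, 58.6 → 1 decimal place; limit is 1.
Rounded to 1 decimal place: 1483.9 cm.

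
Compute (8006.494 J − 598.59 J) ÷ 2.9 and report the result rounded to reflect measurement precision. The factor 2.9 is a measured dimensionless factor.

8006.494 J − 598.59 J = 7407.904 J; the difference is limited to 2 decimal places (6 s.f.).
Carrying full precision, 7407.904 ÷ 2.9 = 2554.44965517… J; 2.9 has 2 s.f., so the result keeps min(6, 2) = 2 s.f.
Rounded to 2 significant figures: 2.6 × 10³ J.

2.6 × 10³ J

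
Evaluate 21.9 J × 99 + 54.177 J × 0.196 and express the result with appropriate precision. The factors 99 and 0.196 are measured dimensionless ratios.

21.9 × 99 = 2168.1 → 2.2 × 10³ J (2 s.f., last digit at the 10^2 place).
54.177 × 0.196 = 10.618692 → 10.6 J (3 s.f., last digit at the 10^-1 place).
Sum: 2178.718692 J; keep the coarser place, 10^2.
Result: 2.2 × 10³ J.

2.2 × 10³ J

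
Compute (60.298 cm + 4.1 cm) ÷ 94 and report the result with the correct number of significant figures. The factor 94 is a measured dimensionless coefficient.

0.69 cm

60.298 cm + 4.1 cm = 64.398 cm; the sum is limited to 1 decimal place (3 s.f.).
Carrying full precision, 64.398 ÷ 94 = 0.685085106383… cm; 94 has 2 s.f., so the result keeps min(3, 2) = 2 s.f.
Rounded to 2 significant figures: 0.69 cm.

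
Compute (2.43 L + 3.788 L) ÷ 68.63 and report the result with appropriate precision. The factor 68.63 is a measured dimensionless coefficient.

2.43 L + 3.788 L = 6.218 L; the sum is limited to 2 decimal places (3 s.f.).
Carrying full precision, 6.218 ÷ 68.63 = 0.0906017776483… L; 68.63 has 4 s.f., so the result keeps min(3, 4) = 3 s.f.
Rounded to 3 significant figures: 0.0906 L.

0.0906 L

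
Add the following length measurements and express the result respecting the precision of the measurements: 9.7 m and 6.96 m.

16.7 m

9.7 m + 6.96 m = 16.66 m.
Addition/subtraction keeps the fewest decimal places: 9.7 → 1 decimal place, 6.96 → 2 decimal places; limit is 1.
Rounded to 1 decimal place: 16.7 m.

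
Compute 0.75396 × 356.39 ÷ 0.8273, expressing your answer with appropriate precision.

324.8

0.75396 × 356.39 ÷ 0.8273 = 324.796088964…
Multiplication/division keeps the fewest significant figures: 0.75396 → 5 s.f., 356.39 → 5 s.f., 0.8273 → 4 s.f.; limit is 4.
Rounded to 4 significant figures: 324.8.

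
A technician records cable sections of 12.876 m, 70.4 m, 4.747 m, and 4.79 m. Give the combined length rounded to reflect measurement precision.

92.8 m

12.876 m + 70.4 m + 4.747 m + 4.79 m = 92.813 m.
Addition/subtraction keeps the fewest decimal places: 12.876 → 3 decimal places, 70.4 → 1 decimal place, 4.747 → 3 decimal places, 4.79 → 2 decimal places; limit is 1.
Rounded to 1 decimal place: 92.8 m.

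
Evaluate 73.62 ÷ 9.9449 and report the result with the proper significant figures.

7.403

73.62 ÷ 9.9449 = 7.40278936943…
Multiplication/division keeps the fewest significant figures: 73.62 → 4 s.f., 9.9449 → 5 s.f.; limit is 4.
Rounded to 4 significant figures: 7.403.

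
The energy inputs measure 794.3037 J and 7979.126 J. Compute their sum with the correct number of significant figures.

8773.430 J

794.3037 J + 7979.126 J = 8773.4297 J.
Addition/subtraction keeps the fewest decimal places: 794.3037 → 4 decimal places, 7979.126 → 3 decimal places; limit is 3.
Rounded to 3 decimal places: 8773.430 J.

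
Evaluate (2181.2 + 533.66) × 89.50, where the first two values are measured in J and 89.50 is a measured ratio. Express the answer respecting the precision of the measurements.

2181.2 J + 533.66 J = 2714.86 J; the sum is limited to 1 decimal place (5 s.f.).
Carrying full precision, 2714.86 × 89.50 = 242979.97 J; 89.50 has 4 s.f., so the result keeps min(5, 4) = 4 s.f.
Rounded to 4 significant figures: 2.430 × 10^5 J.

2.430 × 10^5 J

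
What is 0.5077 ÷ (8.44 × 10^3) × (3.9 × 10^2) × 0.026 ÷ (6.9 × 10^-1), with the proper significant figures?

0.5077 ÷ (8.44 × 10^3) × (3.9 × 10^2) × 0.026 ÷ (6.9 × 10^-1) = 0.000884002678755…
Multiplication/division keeps the fewest significant figures: 0.5077 → 4 s.f., 8.44 × 10^3 → 3 s.f., 3.9 × 10^2 → 2 s.f., 0.026 → 2 s.f., 6.9 × 10^-1 → 2 s.f.; limit is 2.
Rounded to 2 significant figures: 8.8 × 10^-4.

8.8 × 10^-4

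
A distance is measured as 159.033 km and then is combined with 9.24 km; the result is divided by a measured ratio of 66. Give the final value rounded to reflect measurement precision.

2.5 km

159.033 km + 9.24 km = 168.273 km; the sum is limited to 2 decimal places (5 s.f.).
Carrying full precision, 168.273 ÷ 66 = 2.54959090909… km; 66 has 2 s.f., so the result keeps min(5, 2) = 2 s.f.
Rounded to 2 significant figures: 2.5 km.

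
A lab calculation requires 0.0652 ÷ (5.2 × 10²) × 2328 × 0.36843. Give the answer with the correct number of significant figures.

0.11

0.0652 ÷ (5.2 × 10²) × 2328 × 0.36843 = 0.107543016554…
Multiplication/division keeps the fewest significant figures: 0.0652 → 3 s.f., 5.2 × 10² → 2 s.f., 2328 → 4 s.f., 0.36843 → 5 s.f.; limit is 2.
Rounded to 2 significant figures: 0.11.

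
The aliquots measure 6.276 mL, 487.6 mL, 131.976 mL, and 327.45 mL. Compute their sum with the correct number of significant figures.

953.3 mL

6.276 mL + 487.6 mL + 131.976 mL + 327.45 mL = 953.302 mL.
Addition/subtraction keeps the fewest decimal places: 6.276 → 3 decimal places, 487.6 → 1 decimal place, 131.976 → 3 decimal places, 327.45 → 2 decimal places; limit is 1.
Rounded to 1 decimal place: 953.3 mL.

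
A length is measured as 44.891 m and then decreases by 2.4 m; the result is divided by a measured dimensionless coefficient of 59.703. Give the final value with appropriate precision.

44.891 m − 2.4 m = 42.491 m; the difference is limited to 1 decimal place (3 s.f.).
Carrying full precision, 42.491 ÷ 59.703 = 0.711706279416… m; 59.703 has 5 s.f., so the result keeps min(3, 5) = 3 s.f.
Rounded to 3 significant figures: 7.12 × 10⁻¹ m.

7.12 × 10⁻¹ m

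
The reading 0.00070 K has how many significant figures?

0.00070: leading zeros are not significant; trailing zeros after a decimal point are significant.

2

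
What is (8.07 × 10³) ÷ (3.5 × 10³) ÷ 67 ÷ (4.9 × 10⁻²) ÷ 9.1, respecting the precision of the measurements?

0.077

(8.07 × 10³) ÷ (3.5 × 10³) ÷ 67 ÷ (4.9 × 10⁻²) ÷ 9.1 = 0.0771779458521…
Multiplication/division keeps the fewest significant figures: 8.07 × 10³ → 3 s.f., 3.5 × 10³ → 2 s.f., 67 → 2 s.f., 4.9 × 10⁻² → 2 s.f., 9.1 → 2 s.f.; limit is 2.
Rounded to 2 significant figures: 0.077.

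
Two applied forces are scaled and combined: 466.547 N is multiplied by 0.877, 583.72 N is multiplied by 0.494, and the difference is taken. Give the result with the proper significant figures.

466.547 × 0.877 = 409.161719 → 409 N (3 s.f., last digit at the 10^0 place).
583.72 × 0.494 = 288.35768 → 288 N (3 s.f., last digit at the 10^0 place).
Difference: 120.804039 N; keep the coarser place, 10^0.
Result: 121 N.

121 N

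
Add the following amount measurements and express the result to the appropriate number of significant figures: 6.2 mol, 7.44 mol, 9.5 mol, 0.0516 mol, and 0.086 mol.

23.3 mol

6.2 mol + 7.44 mol + 9.5 mol + 0.0516 mol + 0.086 mol = 23.2776 mol.
Addition/subtraction keeps the fewest decimal places: 6.2 → 1 decimal place, 7.44 → 2 decimal places, 9.5 → 1 decimal place, 0.0516 → 4 decimal places, 0.086 → 3 decimal places; limit is 1.
Rounded to 1 decimal place: 23.3 mol.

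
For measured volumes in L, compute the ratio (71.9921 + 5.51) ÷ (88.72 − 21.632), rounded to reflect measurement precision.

71.9921 + 5.51 = 77.5021, limited to 2 d.p. → 4 s.f.; 88.72 − 21.632 = 67.088, limited to 2 d.p. → 4 s.f.
Carrying full precision, 77.5021 ÷ 67.088 = 1.1552304436…; keep min(4, 4) = 4 s.f.
Rounded to 4 significant figures: 1.155.

1.155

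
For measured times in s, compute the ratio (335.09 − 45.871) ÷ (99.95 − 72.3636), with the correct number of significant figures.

335.09 − 45.871 = 289.219, limited to 2 d.p. → 5 s.f.; 99.95 − 72.3636 = 27.5864, limited to 2 d.p. → 4 s.f.
Carrying full precision, 289.219 ÷ 27.5864 = 10.4841153612…; keep min(5, 4) = 4 s.f.
Rounded to 4 significant figures: 10.48.

10.48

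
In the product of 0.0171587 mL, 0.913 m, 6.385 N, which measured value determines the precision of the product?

0.0171587 mL → 6 s.f.; 0.913 m → 3 s.f.; 6.385 N → 4 s.f.
The fewest is 3 significant figures, from 0.913 m.

0.913 m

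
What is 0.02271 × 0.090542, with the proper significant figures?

0.02271 × 0.090542 = 0.00205620882
Multiplication/division keeps the fewest significant figures: 0.02271 → 4 s.f., 0.090542 → 5 s.f.; limit is 4.
Rounded to 4 significant figures: 0.002056.

0.002056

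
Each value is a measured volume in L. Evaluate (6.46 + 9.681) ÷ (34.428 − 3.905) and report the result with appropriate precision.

0.5288

6.46 + 9.681 = 16.141, limited to 2 d.p. → 4 s.f.; 34.428 − 3.905 = 30.523, limited to 3 d.p. → 5 s.f.
Carrying full precision, 16.141 ÷ 30.523 = 0.52881433673…; keep min(4, 5) = 4 s.f.
Rounded to 4 significant figures: 0.5288.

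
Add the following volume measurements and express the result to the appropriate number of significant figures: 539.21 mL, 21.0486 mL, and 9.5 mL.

539.21 mL + 21.0486 mL + 9.5 mL = 569.7586 mL.
Addition/subtraction keeps the fewest decimal places: 539.21 → 2 decimal places, 21.0486 → 4 decimal places, 9.5 → 1 decimal place; limit is 1.
Rounded to 1 decimal place: 569.8 mL.

569.8 mL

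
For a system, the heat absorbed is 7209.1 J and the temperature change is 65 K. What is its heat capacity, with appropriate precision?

heat capacity = 7209.1 J ÷ 65 K = 110.909230769… J/K.
7209.1 has 5 significant figures; 65 has 2.
Division/multiplication keeps the fewest: 2 significant figures.
Rounded: 1.1 × 10² J/K.

1.1 × 10² J/K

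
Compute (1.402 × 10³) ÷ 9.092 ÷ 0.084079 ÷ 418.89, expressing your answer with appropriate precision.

4.378

(1.402 × 10³) ÷ 9.092 ÷ 0.084079 ÷ 418.89 = 4.37825503819…
Multiplication/division keeps the fewest significant figures: 1.402 × 10³ → 4 s.f., 9.092 → 4 s.f., 0.084079 → 5 s.f., 418.89 → 5 s.f.; limit is 4.
Rounded to 4 significant figures: 4.378.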